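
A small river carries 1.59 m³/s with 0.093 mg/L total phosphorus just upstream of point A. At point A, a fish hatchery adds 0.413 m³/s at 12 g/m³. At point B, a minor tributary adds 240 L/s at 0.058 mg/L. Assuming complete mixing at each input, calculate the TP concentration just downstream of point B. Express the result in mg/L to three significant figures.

2.28 mg/L

After input A: C = (1.59·0.093 + 0.413·12) / 2.003 = 2.548 mg/L.
240 L/s = 0.24 m³/s.
After input B: C = (2.003·2.548 + 0.24·0.058) / 2.243 = 2.282 mg/L.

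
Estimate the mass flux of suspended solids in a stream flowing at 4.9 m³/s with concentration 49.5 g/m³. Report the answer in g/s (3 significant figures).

243 g/s

Mass flux = Q·C = 4.9 m³/s × 49.5 g/m³ = 242.6 g/s.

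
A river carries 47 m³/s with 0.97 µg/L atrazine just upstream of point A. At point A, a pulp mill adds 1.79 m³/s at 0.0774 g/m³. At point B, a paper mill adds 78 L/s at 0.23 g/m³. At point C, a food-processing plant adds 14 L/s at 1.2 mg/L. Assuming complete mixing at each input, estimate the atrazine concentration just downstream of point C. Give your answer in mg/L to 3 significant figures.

0.00448 mg/L

0.97 µg/L = 0.00097 mg/L.
After input A: C = (47·0.00097 + 1.79·0.0774) / 48.79 = 0.003774 mg/L.
78 L/s = 0.078 m³/s.
After input B: C = (48.79·0.003774 + 0.078·0.23) / 48.87 = 0.004135 mg/L.
14 L/s = 0.014 m³/s.
After input C: C = (48.87·0.004135 + 0.014·1.2) / 48.88 = 0.004478 mg/L.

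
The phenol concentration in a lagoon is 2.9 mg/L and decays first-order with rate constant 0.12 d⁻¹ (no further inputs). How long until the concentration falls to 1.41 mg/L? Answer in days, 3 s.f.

t = ln(C₀/C)/k = ln(2.9/1.41)/0.12 = 0.7211/0.12 = 6.009 d.

6.01 d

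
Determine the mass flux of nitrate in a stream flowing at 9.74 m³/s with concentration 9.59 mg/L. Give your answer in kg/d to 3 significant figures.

Mass flux = Q·C = 9.74 m³/s × 9.59 g/m³ = 93.41 g/s.
= 93.41 g/s × 86.4 = 8070 kg/d.

8070 kg/d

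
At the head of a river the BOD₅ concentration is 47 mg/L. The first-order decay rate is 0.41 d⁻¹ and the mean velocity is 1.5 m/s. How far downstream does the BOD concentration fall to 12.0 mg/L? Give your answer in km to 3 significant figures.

From C = C₀·e^(−kt), t = ln(C₀/C)/k = ln(47/12.0)/0.41 = 1.365/0.41 = 3.33 d.
Distance = v·t = 1.5 m/s × 2.877e+05 s = 4.315e+05 m = 431.5 km.

432 km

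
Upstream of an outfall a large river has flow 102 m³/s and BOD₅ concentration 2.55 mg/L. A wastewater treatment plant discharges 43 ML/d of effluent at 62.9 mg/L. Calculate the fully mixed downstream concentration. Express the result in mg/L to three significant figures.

43 ML/d = 0.4977 m³/s.
By mass balance at complete mixing, C = (0.4977·62.9 + 102·2.55) / (0.4977 + 102) = 291.4/102.5 = 2.843 mg/L.

2.84 mg/L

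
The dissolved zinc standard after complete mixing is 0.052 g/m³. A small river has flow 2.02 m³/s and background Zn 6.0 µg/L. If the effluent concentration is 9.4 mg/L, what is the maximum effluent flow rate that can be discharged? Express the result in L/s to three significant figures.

9.94 L/s

6.0 µg/L = 0.006 mg/L.
Mass balance at complete mixing: C_std·(Q_w + Q_r) = Q_w·C_e + Q_r·C_b.
Rearranging, Q_w = Q_r·(C_std − C_b)/(C_e − C_std) = 2.02·(0.052 − 0.006) / (9.4 − 0.052) = 0.00994 m³/s.
= 9.94 L/s.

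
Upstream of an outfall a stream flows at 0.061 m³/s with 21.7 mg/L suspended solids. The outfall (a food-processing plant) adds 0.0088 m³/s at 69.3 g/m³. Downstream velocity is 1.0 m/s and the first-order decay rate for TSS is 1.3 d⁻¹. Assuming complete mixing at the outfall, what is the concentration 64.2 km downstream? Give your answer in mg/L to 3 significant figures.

10.5 mg/L

After complete mixing, C₀ = (0.0088·69.3 + 0.061·21.7) / 0.0698 = 27.7 mg/L.
Travel time t = 6.42e+04 m / 1.0 m/s = 6.42e+04 s = 0.7431 d.
C = 27.7·exp(−1.3·0.7431) = 27.7·0.3806 = 10.54 mg/L.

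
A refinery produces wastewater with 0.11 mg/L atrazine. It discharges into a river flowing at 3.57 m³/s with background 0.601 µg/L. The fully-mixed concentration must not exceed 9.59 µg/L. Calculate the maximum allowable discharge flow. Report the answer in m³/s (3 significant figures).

0.320 m³/s

0.601 µg/L = 0.000601 mg/L.
9.59 µg/L = 0.00959 mg/L.
Mass balance at complete mixing: C_std·(Q_w + Q_r) = Q_w·C_e + Q_r·C_b.
Rearranging, Q_w = Q_r·(C_std − C_b)/(C_e − C_std) = 3.57·(0.00959 − 0.000601) / (0.11 − 0.00959) = 0.3196 m³/s.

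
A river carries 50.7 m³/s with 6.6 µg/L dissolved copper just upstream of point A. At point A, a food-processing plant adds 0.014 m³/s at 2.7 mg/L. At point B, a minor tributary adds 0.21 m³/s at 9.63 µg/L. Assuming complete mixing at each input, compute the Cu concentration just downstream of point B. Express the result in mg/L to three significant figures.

0.00735 mg/L

6.6 µg/L = 0.0066 mg/L.
After input A: C = (50.7·0.0066 + 0.014·2.7) / 50.71 = 0.007344 mg/L.
9.63 µg/L = 0.00963 mg/L.
After input B: C = (50.71·0.007344 + 0.21·0.00963) / 50.92 = 0.007353 mg/L.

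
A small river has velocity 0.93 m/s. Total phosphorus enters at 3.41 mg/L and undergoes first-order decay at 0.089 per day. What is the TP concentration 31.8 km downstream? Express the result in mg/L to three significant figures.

Travel time t = 31.8 km / 0.93 m/s = 3.18e+04/0.93 = 3.419e+04 s = 0.3958 d.
First-order decay: C = 3.41·exp(−0.089·0.3958) = 3.41·0.9654 = 3.292 mg/L.

3.29 mg/L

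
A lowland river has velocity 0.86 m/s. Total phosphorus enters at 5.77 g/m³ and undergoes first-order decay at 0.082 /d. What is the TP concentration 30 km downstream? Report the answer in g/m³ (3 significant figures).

5.58 g/m³

Travel time t = 30 km / 0.86 m/s = 3e+04/0.86 = 3.488e+04 s = 0.4037 d.
First-order decay: C = 5.77·exp(−0.082·0.4037) = 5.77·0.9674 = 5.582 g/m³.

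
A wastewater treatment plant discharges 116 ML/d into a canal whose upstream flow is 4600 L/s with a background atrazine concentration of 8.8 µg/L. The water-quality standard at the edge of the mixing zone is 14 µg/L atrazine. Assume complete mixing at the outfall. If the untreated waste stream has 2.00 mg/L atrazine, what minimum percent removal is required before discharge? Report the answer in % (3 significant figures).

116 ML/d = 1.343 m³/s.
4600 L/s = 4.6 m³/s.
8.8 µg/L = 0.0088 mg/L.
14 µg/L = 0.014 mg/L.
Mass balance: 0.014·5.943 = 1.343·Cₑ + 4.6·0.0088.
Cₑ = (0.0832 − 0.04048) / 1.343 = 0.03182 mg/L.
Required removal = 1 − 0.03182/2.00 = 98.41 %.

98.4 %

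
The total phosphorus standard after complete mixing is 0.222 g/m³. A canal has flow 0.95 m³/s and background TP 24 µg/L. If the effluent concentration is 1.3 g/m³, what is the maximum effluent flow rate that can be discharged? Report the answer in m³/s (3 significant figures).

0.174 m³/s

24 µg/L = 0.024 mg/L.
Mass balance at complete mixing: C_std·(Q_w + Q_r) = Q_w·C_e + Q_r·C_b.
Rearranging, Q_w = Q_r·(C_std − C_b)/(C_e − C_std) = 0.95·(0.222 − 0.024) / (1.3 − 0.222) = 0.1745 m³/s.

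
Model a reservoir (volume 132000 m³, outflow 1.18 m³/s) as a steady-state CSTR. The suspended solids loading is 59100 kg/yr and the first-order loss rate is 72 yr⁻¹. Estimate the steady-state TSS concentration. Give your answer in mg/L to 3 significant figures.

1.26 mg/L

Outflow Q = 1.18 m³/s × 3.156e+07 s/yr = 3.724e+07 m³/yr.
Steady-state CSTR mass balance: W = Q·C + k·V·C, so C = W/(Q + kV).
Q + kV = 3.724e+07 + 72·132000 = 4.674e+07 m³/yr.
C = 59100/4.674e+07 = 0.001264 kg/m³ = 1.264 mg/L.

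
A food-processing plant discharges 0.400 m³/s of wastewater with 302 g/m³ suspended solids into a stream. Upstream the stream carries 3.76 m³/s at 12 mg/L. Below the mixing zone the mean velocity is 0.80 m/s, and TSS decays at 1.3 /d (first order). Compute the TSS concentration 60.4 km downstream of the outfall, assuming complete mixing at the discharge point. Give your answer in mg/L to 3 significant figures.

12.8 mg/L

After complete mixing, C₀ = (0.4·302 + 3.76·12) / 4.16 = 39.88 mg/L.
Travel time t = 6.04e+04 m / 0.80 m/s = 7.55e+04 s = 0.8738 d.
C = 39.88·exp(−1.3·0.8738) = 39.88·0.3211 = 12.81 mg/L.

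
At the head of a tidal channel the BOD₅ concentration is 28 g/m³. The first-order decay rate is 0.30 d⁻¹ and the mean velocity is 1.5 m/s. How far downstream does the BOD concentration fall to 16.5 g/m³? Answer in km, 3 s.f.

228 km

From C = C₀·e^(−kt), t = ln(C₀/C)/k = ln(28/16.5)/0.30 = 0.5288/0.30 = 1.763 d.
Distance = v·t = 1.5 m/s × 1.523e+05 s = 2.285e+05 m = 228.5 km.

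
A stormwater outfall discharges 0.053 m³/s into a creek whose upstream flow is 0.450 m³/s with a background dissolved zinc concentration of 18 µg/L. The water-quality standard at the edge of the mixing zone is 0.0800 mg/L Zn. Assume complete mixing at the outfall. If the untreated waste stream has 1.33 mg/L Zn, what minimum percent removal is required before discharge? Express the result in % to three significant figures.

18 µg/L = 0.018 mg/L.
Mass balance: 0.08·0.503 = 0.053·Cₑ + 0.45·0.018.
Cₑ = (0.04024 − 0.0081) / 0.053 = 0.6064 mg/L.
Required removal = 1 − 0.6064/1.33 = 54.4 %.

54.4 %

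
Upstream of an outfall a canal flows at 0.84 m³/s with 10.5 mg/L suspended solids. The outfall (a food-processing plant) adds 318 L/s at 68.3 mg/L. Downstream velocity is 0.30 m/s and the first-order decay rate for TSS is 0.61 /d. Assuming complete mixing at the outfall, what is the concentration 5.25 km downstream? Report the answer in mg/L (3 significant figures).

23.3 mg/L

318 L/s = 0.318 m³/s.
After complete mixing, C₀ = (0.318·68.3 + 0.84·10.5) / 1.158 = 26.37 mg/L.
Travel time t = 5250 m / 0.30 m/s = 1.75e+04 s = 0.2025 d.
C = 26.37·exp(−0.61·0.2025) = 26.37·0.8838 = 23.31 mg/L.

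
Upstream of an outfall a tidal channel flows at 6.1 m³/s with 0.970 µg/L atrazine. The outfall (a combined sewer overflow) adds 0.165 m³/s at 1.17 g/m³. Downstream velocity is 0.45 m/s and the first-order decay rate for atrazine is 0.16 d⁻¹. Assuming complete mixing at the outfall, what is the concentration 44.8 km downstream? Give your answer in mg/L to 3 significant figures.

0.0264 mg/L

0.970 µg/L = 0.00097 mg/L.
After complete mixing, C₀ = (0.165·1.17 + 6.1·0.00097) / 6.265 = 0.03176 mg/L.
Travel time t = 4.48e+04 m / 0.45 m/s = 9.956e+04 s = 1.152 d.
C = 0.03176·exp(−0.16·1.152) = 0.03176·0.8316 = 0.02641 mg/L.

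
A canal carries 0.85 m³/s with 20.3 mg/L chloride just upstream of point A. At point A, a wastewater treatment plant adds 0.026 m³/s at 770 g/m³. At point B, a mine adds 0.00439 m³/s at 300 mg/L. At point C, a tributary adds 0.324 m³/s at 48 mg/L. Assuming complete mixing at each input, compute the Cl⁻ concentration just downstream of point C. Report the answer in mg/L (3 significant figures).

After input A: C = (0.85·20.3 + 0.026·770) / 0.876 = 42.55 mg/L.
After input B: C = (0.876·42.55 + 0.00439·300) / 0.8804 = 43.84 mg/L.
After input C: C = (0.8804·43.84 + 0.324·48) / 1.204 = 44.96 mg/L.

45.0 mg/L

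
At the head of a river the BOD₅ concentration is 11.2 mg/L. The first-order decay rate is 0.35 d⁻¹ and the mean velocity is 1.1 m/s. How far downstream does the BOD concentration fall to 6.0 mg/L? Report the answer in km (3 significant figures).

169 km

From C = C₀·e^(−kt), t = ln(C₀/C)/k = ln(11.2/6.0)/0.35 = 0.6242/0.35 = 1.783 d.
Distance = v·t = 1.1 m/s × 1.541e+05 s = 1.695e+05 m = 169.5 km.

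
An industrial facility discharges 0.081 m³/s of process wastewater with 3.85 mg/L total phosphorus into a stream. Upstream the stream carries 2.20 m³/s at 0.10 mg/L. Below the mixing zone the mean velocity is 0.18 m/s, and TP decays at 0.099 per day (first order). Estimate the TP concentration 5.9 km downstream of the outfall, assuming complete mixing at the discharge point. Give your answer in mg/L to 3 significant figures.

0.225 mg/L

After complete mixing, C₀ = (0.081·3.85 + 2.2·0.1) / 2.281 = 0.2332 mg/L.
Travel time t = 5900 m / 0.18 m/s = 3.278e+04 s = 0.3794 d.
C = 0.2332·exp(−0.099·0.3794) = 0.2332·0.9631 = 0.2246 mg/L.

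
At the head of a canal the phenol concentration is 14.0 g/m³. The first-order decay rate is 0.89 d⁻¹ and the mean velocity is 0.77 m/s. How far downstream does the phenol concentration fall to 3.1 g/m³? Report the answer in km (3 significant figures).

From C = C₀·e^(−kt), t = ln(C₀/C)/k = ln(14.0/3.1)/0.89 = 1.508/0.89 = 1.694 d.
Distance = v·t = 0.77 m/s × 1.464e+05 s = 1.127e+05 m = 112.7 km.

113 km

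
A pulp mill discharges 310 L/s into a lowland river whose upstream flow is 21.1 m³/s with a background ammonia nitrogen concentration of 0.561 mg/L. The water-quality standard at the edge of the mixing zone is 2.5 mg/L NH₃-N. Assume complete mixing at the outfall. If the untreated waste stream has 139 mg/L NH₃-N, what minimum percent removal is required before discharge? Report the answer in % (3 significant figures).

310 L/s = 0.31 m³/s.
Mass balance: 2.5·21.41 = 0.31·Cₑ + 21.1·0.561.
Cₑ = (53.52 − 11.84) / 0.31 = 134.5 mg/L.
Required removal = 1 − 134.5/139 = 3.254 %.

3.25 %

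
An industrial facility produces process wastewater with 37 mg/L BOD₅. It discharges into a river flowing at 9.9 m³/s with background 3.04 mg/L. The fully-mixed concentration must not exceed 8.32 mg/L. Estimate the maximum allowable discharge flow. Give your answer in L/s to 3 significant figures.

1820 L/s

Mass balance at complete mixing: C_std·(Q_w + Q_r) = Q_w·C_e + Q_r·C_b.
Rearranging, Q_w = Q_r·(C_std − C_b)/(C_e − C_std) = 9.9·(8.32 − 3.04) / (37 − 8.32) = 1.823 m³/s.
= 1823 L/s.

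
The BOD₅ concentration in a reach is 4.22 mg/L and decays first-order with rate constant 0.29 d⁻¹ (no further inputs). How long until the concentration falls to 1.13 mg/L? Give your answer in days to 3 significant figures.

t = ln(C₀/C)/k = ln(4.22/1.13)/0.29 = 1.318/0.29 = 4.544 d.

4.54 d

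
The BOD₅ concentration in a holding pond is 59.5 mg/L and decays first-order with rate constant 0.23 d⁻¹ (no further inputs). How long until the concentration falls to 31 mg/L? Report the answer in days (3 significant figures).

t = ln(C₀/C)/k = ln(59.5/31)/0.23 = 0.652/0.23 = 2.835 d.

2.83 d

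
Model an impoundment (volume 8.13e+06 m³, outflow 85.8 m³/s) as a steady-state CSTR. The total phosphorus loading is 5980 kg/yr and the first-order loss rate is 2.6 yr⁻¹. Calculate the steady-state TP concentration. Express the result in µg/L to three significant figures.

Outflow Q = 85.8 m³/s × 3.156e+07 s/yr = 2.708e+09 m³/yr.
Steady-state CSTR mass balance: W = Q·C + k·V·C, so C = W/(Q + kV).
Q + kV = 2.708e+09 + 2.6·8.13e+06 = 2.729e+09 m³/yr.
C = 5980/2.729e+09 = 2.191e-06 kg/m³ = 0.002191 mg/L = 2.191 µg/L.

2.19 µg/L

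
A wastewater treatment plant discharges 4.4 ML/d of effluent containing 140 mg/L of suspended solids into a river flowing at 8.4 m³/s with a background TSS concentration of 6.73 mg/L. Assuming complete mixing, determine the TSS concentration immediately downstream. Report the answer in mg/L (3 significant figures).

4.4 ML/d = 0.05093 m³/s.
Conservation of mass across the mixing zone: C = (0.05093·140 + 8.4·6.73) / (0.05093 + 8.4) = 63.66/8.451 = 7.533 mg/L.

7.53 mg/L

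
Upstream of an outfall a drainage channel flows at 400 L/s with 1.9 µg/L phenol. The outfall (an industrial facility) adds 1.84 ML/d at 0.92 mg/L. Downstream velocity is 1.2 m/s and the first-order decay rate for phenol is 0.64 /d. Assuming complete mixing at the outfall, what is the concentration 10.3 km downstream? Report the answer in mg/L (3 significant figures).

0.0453 mg/L

1.84 ML/d = 0.0213 m³/s.
400 L/s = 0.4 m³/s.
1.9 µg/L = 0.0019 mg/L.
After complete mixing, C₀ = (0.0213·0.92 + 0.4·0.0019) / 0.4213 = 0.04831 mg/L.
Travel time t = 1.03e+04 m / 1.2 m/s = 8583 s = 0.09934 d.
C = 0.04831·exp(−0.64·0.09934) = 0.04831·0.9384 = 0.04533 mg/L.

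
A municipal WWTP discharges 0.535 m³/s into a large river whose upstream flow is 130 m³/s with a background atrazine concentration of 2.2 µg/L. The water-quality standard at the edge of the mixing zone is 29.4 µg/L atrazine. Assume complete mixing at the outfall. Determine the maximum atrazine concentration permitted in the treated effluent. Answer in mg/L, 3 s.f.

2.2 µg/L = 0.0022 mg/L.
29.4 µg/L = 0.0294 mg/L.
Mass balance: 0.0294·130.5 = 0.535·Cₑ + 130·0.0022.
Cₑ = (3.838 − 0.286) / 0.535 = 6.639 mg/L.

6.64 mg/L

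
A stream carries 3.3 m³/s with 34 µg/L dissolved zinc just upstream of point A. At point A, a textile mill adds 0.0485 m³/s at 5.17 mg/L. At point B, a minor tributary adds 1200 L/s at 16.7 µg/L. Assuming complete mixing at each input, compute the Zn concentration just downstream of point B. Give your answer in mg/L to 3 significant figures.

0.0842 mg/L

34 µg/L = 0.034 mg/L.
After input A: C = (3.3·0.034 + 0.0485·5.17) / 3.349 = 0.1084 mg/L.
1200 L/s = 1.2 m³/s.
16.7 µg/L = 0.0167 mg/L.
After input B: C = (3.349·0.1084 + 1.2·0.0167) / 4.548 = 0.0842 mg/L.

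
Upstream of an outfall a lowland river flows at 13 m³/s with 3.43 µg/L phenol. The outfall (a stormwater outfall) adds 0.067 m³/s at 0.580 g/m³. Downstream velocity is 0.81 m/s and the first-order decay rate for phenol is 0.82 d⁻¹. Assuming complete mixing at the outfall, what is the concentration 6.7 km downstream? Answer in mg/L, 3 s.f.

3.43 µg/L = 0.00343 mg/L.
After complete mixing, C₀ = (0.067·0.58 + 13·0.00343) / 13.07 = 0.006386 mg/L.
Travel time t = 6700 m / 0.81 m/s = 8272 s = 0.09574 d.
C = 0.006386·exp(−0.82·0.09574) = 0.006386·0.9245 = 0.005904 mg/L.

0.00590 mg/L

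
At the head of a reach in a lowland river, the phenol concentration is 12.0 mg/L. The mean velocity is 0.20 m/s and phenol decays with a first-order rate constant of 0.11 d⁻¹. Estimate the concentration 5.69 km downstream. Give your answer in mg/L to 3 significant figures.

11.6 mg/L

Travel time t = 5.69 km / 0.20 m/s = 5690/0.20 = 2.845e+04 s = 0.3293 d.
First-order decay: C = 12.0·exp(−0.11·0.3293) = 12.0·0.9644 = 11.57 mg/L.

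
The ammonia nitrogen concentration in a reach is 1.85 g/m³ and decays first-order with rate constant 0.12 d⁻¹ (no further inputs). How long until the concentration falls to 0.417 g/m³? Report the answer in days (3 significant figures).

t = ln(C₀/C)/k = ln(1.85/0.417)/0.12 = 1.49/0.12 = 12.42 d.

12.4 d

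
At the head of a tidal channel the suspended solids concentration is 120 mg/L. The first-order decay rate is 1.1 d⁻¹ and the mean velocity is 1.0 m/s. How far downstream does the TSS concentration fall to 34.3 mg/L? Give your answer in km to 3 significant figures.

From C = C₀·e^(−kt), t = ln(C₀/C)/k = ln(120/34.3)/1.1 = 1.252/1.1 = 1.138 d.
Distance = v·t = 1.0 m/s × 9.837e+04 s = 9.837e+04 m = 98.37 km.

98.4 km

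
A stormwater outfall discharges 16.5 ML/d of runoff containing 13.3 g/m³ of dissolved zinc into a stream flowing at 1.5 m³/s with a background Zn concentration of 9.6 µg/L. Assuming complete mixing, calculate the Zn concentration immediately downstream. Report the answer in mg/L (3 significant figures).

16.5 ML/d = 0.191 m³/s.
9.6 µg/L = 0.0096 mg/L.
Flow-weighted mixing gives C = (0.191·13.3 + 1.5·0.0096) / (0.191 + 1.5) = 2.554/1.691 = 1.511 mg/L.

1.51 mg/L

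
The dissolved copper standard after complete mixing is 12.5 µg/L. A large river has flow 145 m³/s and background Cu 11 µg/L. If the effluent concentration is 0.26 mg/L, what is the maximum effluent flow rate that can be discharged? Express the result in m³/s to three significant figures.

0.879 m³/s

11 µg/L = 0.011 mg/L.
12.5 µg/L = 0.0125 mg/L.
Mass balance at complete mixing: C_std·(Q_w + Q_r) = Q_w·C_e + Q_r·C_b.
Rearranging, Q_w = Q_r·(C_std − C_b)/(C_e − C_std) = 145·(0.0125 − 0.011) / (0.26 − 0.0125) = 0.8788 m³/s.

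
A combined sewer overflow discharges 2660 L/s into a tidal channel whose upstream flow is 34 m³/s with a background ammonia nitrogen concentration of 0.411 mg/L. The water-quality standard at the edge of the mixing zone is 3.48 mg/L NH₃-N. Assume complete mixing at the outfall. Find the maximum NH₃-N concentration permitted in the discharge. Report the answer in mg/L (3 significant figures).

2660 L/s = 2.66 m³/s.
Mass balance: 3.48·36.66 = 2.66·Cₑ + 34·0.411.
Cₑ = (127.6 − 13.97) / 2.66 = 42.71 mg/L.

42.7 mg/L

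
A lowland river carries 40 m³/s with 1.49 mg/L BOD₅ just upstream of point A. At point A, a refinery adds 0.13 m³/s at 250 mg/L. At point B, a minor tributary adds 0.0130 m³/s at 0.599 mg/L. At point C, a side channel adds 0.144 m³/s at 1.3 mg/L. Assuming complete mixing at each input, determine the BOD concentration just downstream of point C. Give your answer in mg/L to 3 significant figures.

2.29 mg/L

After input A: C = (40·1.49 + 0.13·250) / 40.13 = 2.295 mg/L.
After input B: C = (40.13·2.295 + 0.013·0.599) / 40.14 = 2.294 mg/L.
After input C: C = (40.14·2.294 + 0.144·1.3) / 40.29 = 2.291 mg/L.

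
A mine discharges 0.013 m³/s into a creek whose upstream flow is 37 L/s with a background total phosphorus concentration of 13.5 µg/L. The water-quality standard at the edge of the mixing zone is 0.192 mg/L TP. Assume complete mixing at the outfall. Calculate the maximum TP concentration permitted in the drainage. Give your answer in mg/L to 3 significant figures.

37 L/s = 0.037 m³/s.
13.5 µg/L = 0.0135 mg/L.
Mass balance: 0.192·0.05 = 0.013·Cₑ + 0.037·0.0135.
Cₑ = (0.0096 − 0.0004995) / 0.013 = 0.7 mg/L.

0.700 mg/L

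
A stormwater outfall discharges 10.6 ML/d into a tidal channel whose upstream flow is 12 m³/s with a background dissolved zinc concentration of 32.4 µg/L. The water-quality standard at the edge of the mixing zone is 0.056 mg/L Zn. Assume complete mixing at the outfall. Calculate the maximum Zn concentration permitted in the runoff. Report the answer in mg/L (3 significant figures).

10.6 ML/d = 0.1227 m³/s.
32.4 µg/L = 0.0324 mg/L.
Mass balance: 0.056·12.12 = 0.1227·Cₑ + 12·0.0324.
Cₑ = (0.6789 − 0.3888) / 0.1227 = 2.364 mg/L.

2.36 mg/L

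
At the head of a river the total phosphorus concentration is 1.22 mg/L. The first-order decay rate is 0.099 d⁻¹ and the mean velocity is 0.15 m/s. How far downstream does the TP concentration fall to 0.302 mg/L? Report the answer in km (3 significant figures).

From C = C₀·e^(−kt), t = ln(C₀/C)/k = ln(1.22/0.302)/0.099 = 1.396/0.099 = 14.1 d.
Distance = v·t = 0.15 m/s × 1.218e+06 s = 1.828e+05 m = 182.8 km.

183 km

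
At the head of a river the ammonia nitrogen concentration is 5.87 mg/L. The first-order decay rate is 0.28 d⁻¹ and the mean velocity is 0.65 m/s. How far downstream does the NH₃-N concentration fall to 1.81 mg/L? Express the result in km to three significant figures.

From C = C₀·e^(−kt), t = ln(C₀/C)/k = ln(5.87/1.81)/0.28 = 1.177/0.28 = 4.202 d.
Distance = v·t = 0.65 m/s × 3.63e+05 s = 2.36e+05 m = 236 km.

236 km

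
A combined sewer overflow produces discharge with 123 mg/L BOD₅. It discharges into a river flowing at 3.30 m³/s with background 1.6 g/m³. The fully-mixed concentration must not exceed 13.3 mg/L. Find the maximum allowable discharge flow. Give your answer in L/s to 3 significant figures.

Mass balance at complete mixing: C_std·(Q_w + Q_r) = Q_w·C_e + Q_r·C_b.
Rearranging, Q_w = Q_r·(C_std − C_b)/(C_e − C_std) = 3.30·(13.3 − 1.6) / (123 − 13.3) = 0.352 m³/s.
= 352 L/s.

352 L/s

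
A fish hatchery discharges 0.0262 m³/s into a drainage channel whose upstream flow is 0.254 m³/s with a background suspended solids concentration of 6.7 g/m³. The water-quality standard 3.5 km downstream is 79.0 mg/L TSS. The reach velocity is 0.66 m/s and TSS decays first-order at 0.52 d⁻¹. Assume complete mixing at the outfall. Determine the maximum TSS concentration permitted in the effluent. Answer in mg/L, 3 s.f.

807 mg/L

Travel time to the compliance point: t = 3500/0.66 = 5303 s = 0.06138 d; decay factor exp(−0.52·0.06138) = 0.9686.
So the concentration just after mixing may be at most 79/0.9686 = 81.56 mg/L.
Mass balance: 81.56·0.2802 = 0.0262·Cₑ + 0.254·6.7.
Cₑ = (22.85 − 1.702) / 0.0262 = 807.3 mg/L.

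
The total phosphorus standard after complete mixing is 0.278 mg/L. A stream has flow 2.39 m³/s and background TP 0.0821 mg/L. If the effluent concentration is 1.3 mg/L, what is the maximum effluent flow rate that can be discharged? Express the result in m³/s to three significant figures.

0.458 m³/s

Mass balance at complete mixing: C_std·(Q_w + Q_r) = Q_w·C_e + Q_r·C_b.
Rearranging, Q_w = Q_r·(C_std − C_b)/(C_e − C_std) = 2.39·(0.278 − 0.0821) / (1.3 − 0.278) = 0.4581 m³/s.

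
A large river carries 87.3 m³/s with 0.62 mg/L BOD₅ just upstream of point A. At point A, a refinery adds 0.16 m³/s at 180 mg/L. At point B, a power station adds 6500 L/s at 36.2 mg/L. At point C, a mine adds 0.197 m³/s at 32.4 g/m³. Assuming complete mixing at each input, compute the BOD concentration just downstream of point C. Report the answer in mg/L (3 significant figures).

3.45 mg/L

After input A: C = (87.3·0.62 + 0.16·180) / 87.46 = 0.9482 mg/L.
6500 L/s = 6.5 m³/s.
After input B: C = (87.46·0.9482 + 6.5·36.2) / 93.96 = 3.387 mg/L.
After input C: C = (93.96·3.387 + 0.197·32.4) / 94.16 = 3.448 mg/L.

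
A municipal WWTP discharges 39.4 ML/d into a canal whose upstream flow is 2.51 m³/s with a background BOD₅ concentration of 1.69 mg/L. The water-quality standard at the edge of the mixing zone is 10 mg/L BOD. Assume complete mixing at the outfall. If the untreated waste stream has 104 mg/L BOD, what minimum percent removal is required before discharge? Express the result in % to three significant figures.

39.4 ML/d = 0.456 m³/s.
Mass balance: 10·2.966 = 0.456·Cₑ + 2.51·1.69.
Cₑ = (29.66 − 4.242) / 0.456 = 55.74 mg/L.
Required removal = 1 − 55.74/104 = 46.4 %.

46.4 %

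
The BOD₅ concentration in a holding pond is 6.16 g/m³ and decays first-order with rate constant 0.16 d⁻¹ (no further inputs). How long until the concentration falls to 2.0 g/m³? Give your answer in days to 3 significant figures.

7.03 d

t = ln(C₀/C)/k = ln(6.16/2.0)/0.16 = 1.125/0.16 = 7.031 d.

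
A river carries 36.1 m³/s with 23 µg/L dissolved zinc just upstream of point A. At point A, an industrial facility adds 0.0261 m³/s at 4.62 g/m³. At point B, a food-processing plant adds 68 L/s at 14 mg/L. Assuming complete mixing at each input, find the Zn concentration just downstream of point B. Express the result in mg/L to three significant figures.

0.0526 mg/L

23 µg/L = 0.023 mg/L.
After input A: C = (36.1·0.023 + 0.0261·4.62) / 36.13 = 0.02632 mg/L.
68 L/s = 0.068 m³/s.
After input B: C = (36.13·0.02632 + 0.068·14) / 36.19 = 0.05257 mg/L.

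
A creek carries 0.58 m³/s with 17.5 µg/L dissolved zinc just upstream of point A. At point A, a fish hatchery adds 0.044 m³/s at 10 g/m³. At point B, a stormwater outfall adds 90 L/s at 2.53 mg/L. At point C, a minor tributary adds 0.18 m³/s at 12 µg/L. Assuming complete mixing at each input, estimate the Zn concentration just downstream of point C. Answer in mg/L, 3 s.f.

0.761 mg/L

17.5 µg/L = 0.0175 mg/L.
After input A: C = (0.58·0.0175 + 0.044·10) / 0.624 = 0.7214 mg/L.
90 L/s = 0.09 m³/s.
After input B: C = (0.624·0.7214 + 0.09·2.53) / 0.714 = 0.9494 mg/L.
12 µg/L = 0.012 mg/L.
After input C: C = (0.714·0.9494 + 0.18·0.012) / 0.894 = 0.7606 mg/L.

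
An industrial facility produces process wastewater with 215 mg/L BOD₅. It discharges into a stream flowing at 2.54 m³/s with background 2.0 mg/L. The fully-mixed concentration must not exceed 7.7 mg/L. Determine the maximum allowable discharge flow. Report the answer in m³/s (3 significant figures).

0.0698 m³/s

Mass balance at complete mixing: C_std·(Q_w + Q_r) = Q_w·C_e + Q_r·C_b.
Rearranging, Q_w = Q_r·(C_std − C_b)/(C_e − C_std) = 2.54·(7.7 − 2) / (215 − 7.7) = 0.06984 m³/s.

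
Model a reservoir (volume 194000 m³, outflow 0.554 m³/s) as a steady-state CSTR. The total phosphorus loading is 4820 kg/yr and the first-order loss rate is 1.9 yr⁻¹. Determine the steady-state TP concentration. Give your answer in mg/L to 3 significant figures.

0.270 mg/L

Outflow Q = 0.554 m³/s × 3.156e+07 s/yr = 1.748e+07 m³/yr.
Steady-state CSTR mass balance: W = Q·C + k·V·C, so C = W/(Q + kV).
Q + kV = 1.748e+07 + 1.9·194000 = 1.785e+07 m³/yr.
C = 4820/1.785e+07 = 0.00027 kg/m³ = 0.27 mg/L.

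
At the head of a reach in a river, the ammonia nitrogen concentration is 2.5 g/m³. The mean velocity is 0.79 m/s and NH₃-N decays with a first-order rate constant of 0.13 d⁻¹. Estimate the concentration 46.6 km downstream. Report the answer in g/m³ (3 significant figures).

Travel time t = 46.6 km / 0.79 m/s = 4.66e+04/0.79 = 5.899e+04 s = 0.6827 d.
First-order decay: C = 2.5·exp(−0.13·0.6827) = 2.5·0.9151 = 2.288 g/m³.

2.29 g/m³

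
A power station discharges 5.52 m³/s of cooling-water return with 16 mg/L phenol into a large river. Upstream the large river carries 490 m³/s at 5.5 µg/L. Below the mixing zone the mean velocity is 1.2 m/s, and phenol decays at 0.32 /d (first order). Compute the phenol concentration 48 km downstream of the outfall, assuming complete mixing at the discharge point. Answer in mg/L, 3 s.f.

5.5 µg/L = 0.0055 mg/L.
After complete mixing, C₀ = (5.52·16 + 490·0.0055) / 495.5 = 0.1837 mg/L.
Travel time t = 4.8e+04 m / 1.2 m/s = 4e+04 s = 0.463 d.
C = 0.1837·exp(−0.32·0.463) = 0.1837·0.8623 = 0.1584 mg/L.

0.158 mg/L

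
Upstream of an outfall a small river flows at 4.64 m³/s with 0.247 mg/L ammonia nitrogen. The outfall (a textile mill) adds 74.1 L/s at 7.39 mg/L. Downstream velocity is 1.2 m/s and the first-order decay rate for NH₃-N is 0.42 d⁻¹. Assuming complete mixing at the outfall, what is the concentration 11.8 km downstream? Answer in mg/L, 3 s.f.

74.1 L/s = 0.0741 m³/s.
After complete mixing, C₀ = (0.0741·7.39 + 4.64·0.247) / 4.714 = 0.3593 mg/L.
Travel time t = 1.18e+04 m / 1.2 m/s = 9833 s = 0.1138 d.
C = 0.3593·exp(−0.42·0.1138) = 0.3593·0.9533 = 0.3425 mg/L.

0.343 mg/L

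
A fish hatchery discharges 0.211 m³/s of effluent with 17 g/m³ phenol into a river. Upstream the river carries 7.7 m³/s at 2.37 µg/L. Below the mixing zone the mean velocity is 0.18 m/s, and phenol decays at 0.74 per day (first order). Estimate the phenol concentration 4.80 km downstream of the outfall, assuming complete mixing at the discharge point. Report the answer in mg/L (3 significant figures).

0.363 mg/L

2.37 µg/L = 0.00237 mg/L.
After complete mixing, C₀ = (0.211·17 + 7.7·0.00237) / 7.911 = 0.4557 mg/L.
Travel time t = 4800 m / 0.18 m/s = 2.667e+04 s = 0.3086 d.
C = 0.4557·exp(−0.74·0.3086) = 0.4557·0.7958 = 0.3627 mg/L.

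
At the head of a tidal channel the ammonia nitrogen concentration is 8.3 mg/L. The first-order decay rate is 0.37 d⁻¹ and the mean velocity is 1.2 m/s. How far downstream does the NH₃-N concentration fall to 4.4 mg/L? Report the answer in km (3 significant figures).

178 km

From C = C₀·e^(−kt), t = ln(C₀/C)/k = ln(8.3/4.4)/0.37 = 0.6347/0.37 = 1.715 d.
Distance = v·t = 1.2 m/s × 1.482e+05 s = 1.778e+05 m = 177.8 km.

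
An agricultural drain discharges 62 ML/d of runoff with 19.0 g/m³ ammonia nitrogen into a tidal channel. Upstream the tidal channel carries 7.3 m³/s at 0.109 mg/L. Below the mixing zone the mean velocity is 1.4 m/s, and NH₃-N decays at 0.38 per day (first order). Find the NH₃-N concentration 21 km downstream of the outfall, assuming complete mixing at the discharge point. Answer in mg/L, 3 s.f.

1.68 mg/L

62 ML/d = 0.7176 m³/s.
After complete mixing, C₀ = (0.7176·19 + 7.3·0.109) / 8.018 = 1.8 mg/L.
Travel time t = 2.1e+04 m / 1.4 m/s = 1.5e+04 s = 0.1736 d.
C = 1.8·exp(−0.38·0.1736) = 1.8·0.9362 = 1.685 mg/L.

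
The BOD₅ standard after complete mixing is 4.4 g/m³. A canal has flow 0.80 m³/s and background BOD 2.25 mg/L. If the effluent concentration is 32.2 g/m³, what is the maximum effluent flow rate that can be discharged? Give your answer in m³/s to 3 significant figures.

0.0619 m³/s

Mass balance at complete mixing: C_std·(Q_w + Q_r) = Q_w·C_e + Q_r·C_b.
Rearranging, Q_w = Q_r·(C_std − C_b)/(C_e − C_std) = 0.80·(4.4 − 2.25) / (32.2 − 4.4) = 0.06187 m³/s.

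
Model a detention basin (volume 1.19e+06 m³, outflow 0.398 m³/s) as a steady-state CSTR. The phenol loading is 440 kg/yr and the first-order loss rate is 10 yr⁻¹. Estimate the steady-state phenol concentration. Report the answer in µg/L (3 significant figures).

Outflow Q = 0.398 m³/s × 3.156e+07 s/yr = 1.256e+07 m³/yr.
Steady-state CSTR mass balance: W = Q·C + k·V·C, so C = W/(Q + kV).
Q + kV = 1.256e+07 + 10·1.19e+06 = 2.446e+07 m³/yr.
C = 440/2.446e+07 = 1.799e-05 kg/m³ = 0.01799 mg/L = 17.99 µg/L.

18.0 µg/L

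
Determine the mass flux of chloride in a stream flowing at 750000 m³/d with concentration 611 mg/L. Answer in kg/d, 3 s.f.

458000 kg/d

750000 m³/d = 8.681 m³/s.
Mass flux = Q·C = 8.681 m³/s × 611 g/m³ = 5304 g/s.
= 5304 g/s × 86.4 = 4.582e+05 kg/d.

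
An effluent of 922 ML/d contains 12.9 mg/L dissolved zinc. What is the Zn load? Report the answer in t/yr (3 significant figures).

922 ML/d = 10.67 m³/s.
Mass flux = Q·C = 10.67 m³/s × 12.9 g/m³ = 137.7 g/s.
= 137.7 g/s × 31.56 = 4344 t/yr.

4340 t/yr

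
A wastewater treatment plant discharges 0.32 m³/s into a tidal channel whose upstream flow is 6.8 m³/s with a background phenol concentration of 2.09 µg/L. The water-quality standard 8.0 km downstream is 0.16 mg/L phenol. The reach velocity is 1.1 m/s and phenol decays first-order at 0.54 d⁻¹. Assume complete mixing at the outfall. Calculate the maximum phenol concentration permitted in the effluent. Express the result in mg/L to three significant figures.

3.68 mg/L

2.09 µg/L = 0.00209 mg/L.
Travel time to the compliance point: t = 8000/1.1 = 7273 s = 0.08418 d; decay factor exp(−0.54·0.08418) = 0.9556.
So the concentration just after mixing may be at most 0.16/0.9556 = 0.1674 mg/L.
Mass balance: 0.1674·7.12 = 0.32·Cₑ + 6.8·0.00209.
Cₑ = (1.192 − 0.01421) / 0.32 = 3.681 mg/L.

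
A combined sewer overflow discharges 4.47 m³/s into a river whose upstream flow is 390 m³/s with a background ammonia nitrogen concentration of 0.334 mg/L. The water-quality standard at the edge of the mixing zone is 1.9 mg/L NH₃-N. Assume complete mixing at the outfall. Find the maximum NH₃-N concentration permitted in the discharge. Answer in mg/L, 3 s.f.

Mass balance: 1.9·394.5 = 4.47·Cₑ + 390·0.334.
Cₑ = (749.5 − 130.3) / 4.47 = 138.5 mg/L.

139 mg/L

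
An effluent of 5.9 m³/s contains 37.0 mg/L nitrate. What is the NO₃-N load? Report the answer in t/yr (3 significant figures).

Mass flux = Q·C = 5.9 m³/s × 37 g/m³ = 218.3 g/s.
= 218.3 g/s × 31.56 = 6889 t/yr.

6890 t/yr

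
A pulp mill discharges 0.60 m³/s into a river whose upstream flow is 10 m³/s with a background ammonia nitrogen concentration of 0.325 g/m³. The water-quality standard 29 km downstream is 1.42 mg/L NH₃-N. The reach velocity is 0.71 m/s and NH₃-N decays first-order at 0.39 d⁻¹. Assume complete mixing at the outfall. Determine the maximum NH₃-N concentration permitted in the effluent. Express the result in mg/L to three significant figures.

24.7 mg/L

Travel time to the compliance point: t = 2.9e+04/0.71 = 4.085e+04 s = 0.4727 d; decay factor exp(−0.39·0.4727) = 0.8316.
So the concentration just after mixing may be at most 1.42/0.8316 = 1.707 mg/L.
Mass balance: 1.707·10.6 = 0.6·Cₑ + 10·0.325.
Cₑ = (18.1 − 3.25) / 0.6 = 24.75 mg/L.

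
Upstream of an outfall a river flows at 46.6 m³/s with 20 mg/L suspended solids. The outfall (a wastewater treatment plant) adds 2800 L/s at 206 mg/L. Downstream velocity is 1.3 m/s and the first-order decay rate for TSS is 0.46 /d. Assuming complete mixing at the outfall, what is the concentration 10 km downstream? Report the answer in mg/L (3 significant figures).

29.3 mg/L

2800 L/s = 2.8 m³/s.
After complete mixing, C₀ = (2.8·206 + 46.6·20) / 49.4 = 30.54 mg/L.
Travel time t = 1e+04 m / 1.3 m/s = 7692 s = 0.08903 d.
C = 30.54·exp(−0.46·0.08903) = 30.54·0.9599 = 29.32 mg/L.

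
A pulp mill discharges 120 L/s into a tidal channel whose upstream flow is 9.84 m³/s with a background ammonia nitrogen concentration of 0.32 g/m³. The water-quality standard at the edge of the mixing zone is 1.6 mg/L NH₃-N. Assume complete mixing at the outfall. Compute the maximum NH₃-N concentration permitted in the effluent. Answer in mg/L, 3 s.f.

120 L/s = 0.12 m³/s.
Mass balance: 1.6·9.96 = 0.12·Cₑ + 9.84·0.32.
Cₑ = (15.94 − 3.149) / 0.12 = 106.6 mg/L.

107 mg/L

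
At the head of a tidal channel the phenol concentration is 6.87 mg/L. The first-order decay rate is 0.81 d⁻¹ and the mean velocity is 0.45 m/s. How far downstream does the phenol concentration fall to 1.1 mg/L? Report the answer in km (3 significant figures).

87.9 km

From C = C₀·e^(−kt), t = ln(C₀/C)/k = ln(6.87/1.1)/0.81 = 1.832/0.81 = 2.262 d.
Distance = v·t = 0.45 m/s × 1.954e+05 s = 8.793e+04 m = 87.93 km.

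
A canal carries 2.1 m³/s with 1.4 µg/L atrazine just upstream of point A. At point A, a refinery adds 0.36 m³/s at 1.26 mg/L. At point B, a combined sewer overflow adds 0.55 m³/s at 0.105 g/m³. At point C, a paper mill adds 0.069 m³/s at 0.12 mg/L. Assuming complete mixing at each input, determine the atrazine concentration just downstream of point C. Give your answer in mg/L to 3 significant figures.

1.4 µg/L = 0.0014 mg/L.
After input A: C = (2.1·0.0014 + 0.36·1.26) / 2.46 = 0.1856 mg/L.
After input B: C = (2.46·0.1856 + 0.55·0.105) / 3.01 = 0.1709 mg/L.
After input C: C = (3.01·0.1709 + 0.069·0.12) / 3.079 = 0.1697 mg/L.

0.170 mg/L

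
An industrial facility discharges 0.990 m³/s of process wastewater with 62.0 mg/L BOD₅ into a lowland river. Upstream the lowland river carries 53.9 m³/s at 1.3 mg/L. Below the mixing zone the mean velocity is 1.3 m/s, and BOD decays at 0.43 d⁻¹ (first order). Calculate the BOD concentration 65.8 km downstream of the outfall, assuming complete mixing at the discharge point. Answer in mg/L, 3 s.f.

1.86 mg/L

After complete mixing, C₀ = (0.99·62 + 53.9·1.3) / 54.89 = 2.395 mg/L.
Travel time t = 6.58e+04 m / 1.3 m/s = 5.062e+04 s = 0.5858 d.
C = 2.395·exp(−0.43·0.5858) = 2.395·0.7773 = 1.862 mg/L.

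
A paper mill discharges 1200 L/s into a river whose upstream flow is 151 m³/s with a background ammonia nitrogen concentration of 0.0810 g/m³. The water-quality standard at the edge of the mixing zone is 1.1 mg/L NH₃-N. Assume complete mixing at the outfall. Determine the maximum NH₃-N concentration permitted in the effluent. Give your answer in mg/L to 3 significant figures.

129 mg/L

1200 L/s = 1.2 m³/s.
Mass balance: 1.1·152.2 = 1.2·Cₑ + 151·0.081.
Cₑ = (167.4 − 12.23) / 1.2 = 129.3 mg/L.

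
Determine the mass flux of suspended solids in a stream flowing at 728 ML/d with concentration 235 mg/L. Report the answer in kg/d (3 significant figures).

728 ML/d = 8.426 m³/s.
Mass flux = Q·C = 8.426 m³/s × 235 g/m³ = 1980 g/s.
= 1980 g/s × 86.4 = 1.711e+05 kg/d.

171000 kg/d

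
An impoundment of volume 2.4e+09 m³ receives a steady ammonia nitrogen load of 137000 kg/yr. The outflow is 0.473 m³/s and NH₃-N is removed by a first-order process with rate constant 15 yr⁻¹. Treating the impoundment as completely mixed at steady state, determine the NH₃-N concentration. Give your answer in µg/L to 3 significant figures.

3.80 µg/L

Outflow Q = 0.473 m³/s × 3.156e+07 s/yr = 1.493e+07 m³/yr.
Steady-state CSTR mass balance: W = Q·C + k·V·C, so C = W/(Q + kV).
Q + kV = 1.493e+07 + 15·2.4e+09 = 3.601e+10 m³/yr.
C = 137000/3.601e+10 = 3.804e-06 kg/m³ = 0.003804 mg/L = 3.804 µg/L.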